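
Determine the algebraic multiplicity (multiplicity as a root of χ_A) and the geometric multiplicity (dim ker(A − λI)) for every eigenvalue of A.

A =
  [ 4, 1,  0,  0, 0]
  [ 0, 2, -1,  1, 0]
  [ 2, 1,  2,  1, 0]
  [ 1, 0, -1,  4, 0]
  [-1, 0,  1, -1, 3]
λ = 3: alg = 5, geom = 3

Step 1 — factor the characteristic polynomial to read off the algebraic multiplicities:
  χ_A(x) = (x - 3)^5

Step 2 — compute geometric multiplicities via the rank-nullity identity g(λ) = n − rank(A − λI):
  rank(A − (3)·I) = 2, so dim ker(A − (3)·I) = n − 2 = 3

Summary:
  λ = 3: algebraic multiplicity = 5, geometric multiplicity = 3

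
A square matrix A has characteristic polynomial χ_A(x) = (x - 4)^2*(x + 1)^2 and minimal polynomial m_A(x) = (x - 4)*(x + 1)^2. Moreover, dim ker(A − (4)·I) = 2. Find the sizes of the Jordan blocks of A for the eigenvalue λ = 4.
Block sizes for λ = 4: [1, 1]

Step 1 — from the characteristic polynomial, algebraic multiplicity of λ = 4 is 2. From dim ker(A − (4)·I) = 2, there are exactly 2 Jordan blocks for λ = 4.
Step 2 — from the minimal polynomial, the factor (x − 4) tells us the largest block for λ = 4 has size 1.
Step 3 — with total size 2, 2 blocks, and largest block 1, the block sizes (in nonincreasing order) are [1, 1].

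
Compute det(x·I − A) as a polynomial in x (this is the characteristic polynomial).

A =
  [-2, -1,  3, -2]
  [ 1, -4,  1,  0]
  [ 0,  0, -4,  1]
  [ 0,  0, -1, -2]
x^4 + 12*x^3 + 54*x^2 + 108*x + 81

Expanding det(x·I − A) (e.g. by cofactor expansion or by noting that A is similar to its Jordan form J, which has the same characteristic polynomial as A) gives
  χ_A(x) = x^4 + 12*x^3 + 54*x^2 + 108*x + 81
which factors as (x + 3)^4. The eigenvalues (with algebraic multiplicities) are λ = -3 with multiplicity 4.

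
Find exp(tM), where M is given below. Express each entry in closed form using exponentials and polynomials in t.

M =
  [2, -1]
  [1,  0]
e^{tM} =
  [t*exp(t) + exp(t), -t*exp(t)]
  [t*exp(t), -t*exp(t) + exp(t)]

Strategy: write M = P · J · P⁻¹ where J is a Jordan canonical form, so e^{tM} = P · e^{tJ} · P⁻¹, and e^{tJ} can be computed block-by-block.

M has Jordan form
J =
  [1, 1]
  [0, 1]
(up to reordering of blocks).

Per-block formulas:
  For a 2×2 Jordan block J_2(1): exp(t · J_2(1)) = e^(1t)·(I + t·N), where N is the 2×2 nilpotent shift.

After assembling e^{tJ} and conjugating by P, we get:

e^{tM} =
  [t*exp(t) + exp(t), -t*exp(t)]
  [t*exp(t), -t*exp(t) + exp(t)]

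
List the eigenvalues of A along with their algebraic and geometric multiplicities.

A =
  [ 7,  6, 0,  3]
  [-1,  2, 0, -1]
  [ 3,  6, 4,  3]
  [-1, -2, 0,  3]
λ = 4: alg = 4, geom = 3

Step 1 — factor the characteristic polynomial to read off the algebraic multiplicities:
  χ_A(x) = (x - 4)^4

Step 2 — compute geometric multiplicities via the rank-nullity identity g(λ) = n − rank(A − λI):
  rank(A − (4)·I) = 1, so dim ker(A − (4)·I) = n − 1 = 3

Summary:
  λ = 4: algebraic multiplicity = 4, geometric multiplicity = 3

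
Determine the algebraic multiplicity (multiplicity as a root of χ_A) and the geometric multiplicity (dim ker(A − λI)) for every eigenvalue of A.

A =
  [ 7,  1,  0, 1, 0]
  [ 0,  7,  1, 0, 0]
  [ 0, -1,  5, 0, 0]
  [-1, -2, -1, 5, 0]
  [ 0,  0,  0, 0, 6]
λ = 6: alg = 5, geom = 3

Step 1 — factor the characteristic polynomial to read off the algebraic multiplicities:
  χ_A(x) = (x - 6)^5

Step 2 — compute geometric multiplicities via the rank-nullity identity g(λ) = n − rank(A − λI):
  rank(A − (6)·I) = 2, so dim ker(A − (6)·I) = n − 2 = 3

Summary:
  λ = 6: algebraic multiplicity = 5, geometric multiplicity = 3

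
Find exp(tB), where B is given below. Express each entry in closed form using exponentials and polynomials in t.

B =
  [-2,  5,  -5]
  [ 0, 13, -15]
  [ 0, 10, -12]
e^{tB} =
  [exp(-2*t), exp(3*t) - exp(-2*t), -exp(3*t) + exp(-2*t)]
  [0, 3*exp(3*t) - 2*exp(-2*t), -3*exp(3*t) + 3*exp(-2*t)]
  [0, 2*exp(3*t) - 2*exp(-2*t), -2*exp(3*t) + 3*exp(-2*t)]

Strategy: write B = P · J · P⁻¹ where J is a Jordan canonical form, so e^{tB} = P · e^{tJ} · P⁻¹, and e^{tJ} can be computed block-by-block.

B has Jordan form
J =
  [-2,  0, 0]
  [ 0, -2, 0]
  [ 0,  0, 3]
(up to reordering of blocks).

Per-block formulas:
  For a 1×1 block at λ = -2: exp(t · [-2]) = [e^(-2t)].
  For a 1×1 block at λ = 3: exp(t · [3]) = [e^(3t)].

After assembling e^{tJ} and conjugating by P, we get:

e^{tB} =
  [exp(-2*t), exp(3*t) - exp(-2*t), -exp(3*t) + exp(-2*t)]
  [0, 3*exp(3*t) - 2*exp(-2*t), -3*exp(3*t) + 3*exp(-2*t)]
  [0, 2*exp(3*t) - 2*exp(-2*t), -2*exp(3*t) + 3*exp(-2*t)]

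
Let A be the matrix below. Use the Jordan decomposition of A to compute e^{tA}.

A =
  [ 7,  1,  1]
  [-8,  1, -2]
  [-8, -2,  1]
e^{tA} =
  [4*t*exp(3*t) + exp(3*t), t*exp(3*t), t*exp(3*t)]
  [-8*t*exp(3*t), -2*t*exp(3*t) + exp(3*t), -2*t*exp(3*t)]
  [-8*t*exp(3*t), -2*t*exp(3*t), -2*t*exp(3*t) + exp(3*t)]

Strategy: write A = P · J · P⁻¹ where J is a Jordan canonical form, so e^{tA} = P · e^{tJ} · P⁻¹, and e^{tJ} can be computed block-by-block.

A has Jordan form
J =
  [3, 1, 0]
  [0, 3, 0]
  [0, 0, 3]
(up to reordering of blocks).

Per-block formulas:
  For a 2×2 Jordan block J_2(3): exp(t · J_2(3)) = e^(3t)·(I + t·N), where N is the 2×2 nilpotent shift.
  For a 1×1 block at λ = 3: exp(t · [3]) = [e^(3t)].

After assembling e^{tJ} and conjugating by P, we get:

e^{tA} =
  [4*t*exp(3*t) + exp(3*t), t*exp(3*t), t*exp(3*t)]
  [-8*t*exp(3*t), -2*t*exp(3*t) + exp(3*t), -2*t*exp(3*t)]
  [-8*t*exp(3*t), -2*t*exp(3*t), -2*t*exp(3*t) + exp(3*t)]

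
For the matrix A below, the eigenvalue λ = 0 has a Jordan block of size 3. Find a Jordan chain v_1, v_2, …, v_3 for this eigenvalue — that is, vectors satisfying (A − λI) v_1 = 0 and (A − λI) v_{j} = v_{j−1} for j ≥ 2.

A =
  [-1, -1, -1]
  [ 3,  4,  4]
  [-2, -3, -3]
A Jordan chain for λ = 0 of length 3:
v_1 = (0, 1, -1)ᵀ
v_2 = (-1, 3, -2)ᵀ
v_3 = (1, 0, 0)ᵀ

Let N = A − (0)·I. We want v_3 with N^3 v_3 = 0 but N^2 v_3 ≠ 0; then v_{j-1} := N · v_j for j = 3, …, 2.

Pick v_3 = (1, 0, 0)ᵀ.
Then v_2 = N · v_3 = (-1, 3, -2)ᵀ.
Then v_1 = N · v_2 = (0, 1, -1)ᵀ.

Sanity check: (A − (0)·I) v_1 = (0, 0, 0)ᵀ = 0. ✓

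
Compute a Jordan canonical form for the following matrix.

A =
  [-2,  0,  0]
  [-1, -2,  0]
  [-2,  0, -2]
J_2(-2) ⊕ J_1(-2)

The characteristic polynomial is
  det(x·I − A) = x^3 + 6*x^2 + 12*x + 8 = (x + 2)^3

Eigenvalues and multiplicities (the geometric multiplicity of λ is n − rank(A − λI), which equals the number of Jordan blocks for λ):
  λ = -2: algebraic multiplicity = 3, geometric multiplicity = 2

Determining the block sizes for each eigenvalue:
  λ = -2: 2 blocks summing to 3 forces exactly one block of size 2 and the rest size 1 → block sizes [2, 1]

Assembling the blocks gives a Jordan form
J =
  [-2,  1,  0]
  [ 0, -2,  0]
  [ 0,  0, -2]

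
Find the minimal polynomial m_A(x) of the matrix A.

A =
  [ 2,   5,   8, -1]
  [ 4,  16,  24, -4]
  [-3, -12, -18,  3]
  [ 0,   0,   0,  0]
x^3

The characteristic polynomial is χ_A(x) = x^4, so the eigenvalues are known. The minimal polynomial is
  m_A(x) = Π_λ (x − λ)^{k_λ}
where k_λ is the size of the *largest* Jordan block for λ (equivalently, the smallest k with (A − λI)^k v = 0 for every generalised eigenvector v of λ).

  λ = 0: largest Jordan block has size 3, contributing (x − 0)^3

So m_A(x) = x^3 = x^3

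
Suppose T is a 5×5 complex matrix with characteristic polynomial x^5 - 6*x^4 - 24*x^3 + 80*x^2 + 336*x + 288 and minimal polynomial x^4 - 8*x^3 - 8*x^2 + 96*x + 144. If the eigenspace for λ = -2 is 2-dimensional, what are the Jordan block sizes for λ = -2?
Block sizes for λ = -2: [2, 1]

Step 1 — from the characteristic polynomial, algebraic multiplicity of λ = -2 is 3. From dim ker(T − (-2)·I) = 2, there are exactly 2 Jordan blocks for λ = -2.
Step 2 — from the minimal polynomial, the factor (x + 2)^2 tells us the largest block for λ = -2 has size 2.
Step 3 — with total size 3, 2 blocks, and largest block 2, the block sizes (in nonincreasing order) are [2, 1].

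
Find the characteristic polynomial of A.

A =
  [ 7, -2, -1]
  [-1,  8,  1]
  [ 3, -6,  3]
x^3 - 18*x^2 + 108*x - 216

Expanding det(x·I − A) (e.g. by cofactor expansion or by noting that A is similar to its Jordan form J, which has the same characteristic polynomial as A) gives
  χ_A(x) = x^3 - 18*x^2 + 108*x - 216
which factors as (x - 6)^3. The eigenvalues (with algebraic multiplicities) are λ = 6 with multiplicity 3.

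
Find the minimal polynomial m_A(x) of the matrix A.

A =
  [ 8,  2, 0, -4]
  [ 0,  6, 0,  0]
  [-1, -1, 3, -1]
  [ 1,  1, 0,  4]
x^3 - 15*x^2 + 72*x - 108

The characteristic polynomial is χ_A(x) = (x - 6)^3*(x - 3), so the eigenvalues are known. The minimal polynomial is
  m_A(x) = Π_λ (x − λ)^{k_λ}
where k_λ is the size of the *largest* Jordan block for λ (equivalently, the smallest k with (A − λI)^k v = 0 for every generalised eigenvector v of λ).

  λ = 3: largest Jordan block has size 1, contributing (x − 3)
  λ = 6: largest Jordan block has size 2, contributing (x − 6)^2

So m_A(x) = (x - 6)^2*(x - 3) = x^3 - 15*x^2 + 72*x - 108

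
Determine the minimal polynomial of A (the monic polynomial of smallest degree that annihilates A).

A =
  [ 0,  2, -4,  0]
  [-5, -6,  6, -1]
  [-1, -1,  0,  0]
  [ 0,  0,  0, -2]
x^3 + 6*x^2 + 12*x + 8

The characteristic polynomial is χ_A(x) = (x + 2)^4, so the eigenvalues are known. The minimal polynomial is
  m_A(x) = Π_λ (x − λ)^{k_λ}
where k_λ is the size of the *largest* Jordan block for λ (equivalently, the smallest k with (A − λI)^k v = 0 for every generalised eigenvector v of λ).

  λ = -2: largest Jordan block has size 3, contributing (x + 2)^3

So m_A(x) = (x + 2)^3 = x^3 + 6*x^2 + 12*x + 8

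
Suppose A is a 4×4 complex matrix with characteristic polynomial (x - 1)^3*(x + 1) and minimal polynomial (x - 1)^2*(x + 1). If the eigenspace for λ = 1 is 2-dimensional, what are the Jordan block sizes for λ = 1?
Block sizes for λ = 1: [2, 1]

Step 1 — from the characteristic polynomial, algebraic multiplicity of λ = 1 is 3. From dim ker(A − (1)·I) = 2, there are exactly 2 Jordan blocks for λ = 1.
Step 2 — from the minimal polynomial, the factor (x − 1)^2 tells us the largest block for λ = 1 has size 2.
Step 3 — with total size 3, 2 blocks, and largest block 2, the block sizes (in nonincreasing order) are [2, 1].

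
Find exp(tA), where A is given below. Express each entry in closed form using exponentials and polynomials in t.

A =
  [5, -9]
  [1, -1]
e^{tA} =
  [3*t*exp(2*t) + exp(2*t), -9*t*exp(2*t)]
  [t*exp(2*t), -3*t*exp(2*t) + exp(2*t)]

Strategy: write A = P · J · P⁻¹ where J is a Jordan canonical form, so e^{tA} = P · e^{tJ} · P⁻¹, and e^{tJ} can be computed block-by-block.

A has Jordan form
J =
  [2, 1]
  [0, 2]
(up to reordering of blocks).

Per-block formulas:
  For a 2×2 Jordan block J_2(2): exp(t · J_2(2)) = e^(2t)·(I + t·N), where N is the 2×2 nilpotent shift.

After assembling e^{tJ} and conjugating by P, we get:

e^{tA} =
  [3*t*exp(2*t) + exp(2*t), -9*t*exp(2*t)]
  [t*exp(2*t), -3*t*exp(2*t) + exp(2*t)]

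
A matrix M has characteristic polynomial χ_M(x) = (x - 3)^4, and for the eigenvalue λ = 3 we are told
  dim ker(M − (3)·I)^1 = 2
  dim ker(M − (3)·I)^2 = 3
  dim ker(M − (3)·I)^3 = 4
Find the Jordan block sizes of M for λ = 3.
Block sizes for λ = 3: [3, 1]

From the dimensions of kernels of powers, the number of Jordan blocks of size at least j is d_j − d_{j−1} where d_j = dim ker(N^j) (with d_0 = 0). Computing the differences gives [2, 1, 1].
The number of blocks of size exactly k is (#blocks of size ≥ k) − (#blocks of size ≥ k + 1), so the partition is: 1 block(s) of size 1, 1 block(s) of size 3.
In nonincreasing order the block sizes are [3, 1].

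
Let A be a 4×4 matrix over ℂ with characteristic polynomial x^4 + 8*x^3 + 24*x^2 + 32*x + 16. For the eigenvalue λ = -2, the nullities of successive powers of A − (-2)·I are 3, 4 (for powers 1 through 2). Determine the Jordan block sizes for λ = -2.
Block sizes for λ = -2: [2, 1, 1]

From the dimensions of kernels of powers, the number of Jordan blocks of size at least j is d_j − d_{j−1} where d_j = dim ker(N^j) (with d_0 = 0). Computing the differences gives [3, 1].
The number of blocks of size exactly k is (#blocks of size ≥ k) − (#blocks of size ≥ k + 1), so the partition is: 2 block(s) of size 1, 1 block(s) of size 2.
In nonincreasing order the block sizes are [2, 1, 1].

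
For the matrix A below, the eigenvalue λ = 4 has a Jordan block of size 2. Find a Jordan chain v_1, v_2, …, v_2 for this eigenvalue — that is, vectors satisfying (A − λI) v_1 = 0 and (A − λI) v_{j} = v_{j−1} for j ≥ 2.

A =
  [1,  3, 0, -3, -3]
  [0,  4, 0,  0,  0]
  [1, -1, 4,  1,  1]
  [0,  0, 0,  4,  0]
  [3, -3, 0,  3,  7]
A Jordan chain for λ = 4 of length 2:
v_1 = (-3, 0, 1, 0, 3)ᵀ
v_2 = (1, 0, 0, 0, 0)ᵀ

Let N = A − (4)·I. We want v_2 with N^2 v_2 = 0 but N^1 v_2 ≠ 0; then v_{j-1} := N · v_j for j = 2, …, 2.

Pick v_2 = (1, 0, 0, 0, 0)ᵀ.
Then v_1 = N · v_2 = (-3, 0, 1, 0, 3)ᵀ.

Sanity check: (A − (4)·I) v_1 = (0, 0, 0, 0, 0)ᵀ = 0. ✓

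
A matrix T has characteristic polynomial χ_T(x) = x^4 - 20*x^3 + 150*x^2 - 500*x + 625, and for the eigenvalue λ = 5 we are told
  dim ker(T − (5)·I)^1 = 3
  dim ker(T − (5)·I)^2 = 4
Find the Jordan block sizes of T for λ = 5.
Block sizes for λ = 5: [2, 1, 1]

From the dimensions of kernels of powers, the number of Jordan blocks of size at least j is d_j − d_{j−1} where d_j = dim ker(N^j) (with d_0 = 0). Computing the differences gives [3, 1].
The number of blocks of size exactly k is (#blocks of size ≥ k) − (#blocks of size ≥ k + 1), so the partition is: 2 block(s) of size 1, 1 block(s) of size 2.
In nonincreasing order the block sizes are [2, 1, 1].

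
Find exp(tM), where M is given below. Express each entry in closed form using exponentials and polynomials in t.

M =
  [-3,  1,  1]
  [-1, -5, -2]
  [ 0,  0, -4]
e^{tM} =
  [t*exp(-4*t) + exp(-4*t), t*exp(-4*t), -t^2*exp(-4*t)/2 + t*exp(-4*t)]
  [-t*exp(-4*t), -t*exp(-4*t) + exp(-4*t), t^2*exp(-4*t)/2 - 2*t*exp(-4*t)]
  [0, 0, exp(-4*t)]

Strategy: write M = P · J · P⁻¹ where J is a Jordan canonical form, so e^{tM} = P · e^{tJ} · P⁻¹, and e^{tJ} can be computed block-by-block.

M has Jordan form
J =
  [-4,  1,  0]
  [ 0, -4,  1]
  [ 0,  0, -4]
(up to reordering of blocks).

Per-block formulas:
  For a 3×3 Jordan block J_3(-4): exp(t · J_3(-4)) = e^(-4t)·(I + t·N + (t^2/2)·N^2), where N is the 3×3 nilpotent shift.

After assembling e^{tJ} and conjugating by P, we get:

e^{tM} =
  [t*exp(-4*t) + exp(-4*t), t*exp(-4*t), -t^2*exp(-4*t)/2 + t*exp(-4*t)]
  [-t*exp(-4*t), -t*exp(-4*t) + exp(-4*t), t^2*exp(-4*t)/2 - 2*t*exp(-4*t)]
  [0, 0, exp(-4*t)]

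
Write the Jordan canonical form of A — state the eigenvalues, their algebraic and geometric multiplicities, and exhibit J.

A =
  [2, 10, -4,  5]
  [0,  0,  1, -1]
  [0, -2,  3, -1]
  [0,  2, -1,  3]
J_3(2) ⊕ J_1(2)

The characteristic polynomial is
  det(x·I − A) = x^4 - 8*x^3 + 24*x^2 - 32*x + 16 = (x - 2)^4

Eigenvalues and multiplicities (the geometric multiplicity of λ is n − rank(A − λI), which equals the number of Jordan blocks for λ):
  λ = 2: algebraic multiplicity = 4, geometric multiplicity = 2

Determining the block sizes for each eigenvalue:
  λ = 2: with am = 4 and gm = 2, the partition is not yet determined (e.g. several partitions of 4 into 2 parts exist). Let N = A − (2)·I. Computing rank(N^1) = 2, rank(N^2) = 1, rank(N^3) = 0; the number of blocks of size ≥ j is rank(N^{j−1}) − rank(N^j), giving [2, 1, 1]. So we have 1 block(s) of size 3, 1 block(s) of size 1 → block sizes [3, 1]

Assembling the blocks gives a Jordan form
J =
  [2, 1, 0, 0]
  [0, 2, 1, 0]
  [0, 0, 2, 0]
  [0, 0, 0, 2]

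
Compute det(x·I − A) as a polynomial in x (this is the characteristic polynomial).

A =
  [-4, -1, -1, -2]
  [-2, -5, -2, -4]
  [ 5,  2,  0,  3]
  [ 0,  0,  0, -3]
x^4 + 12*x^3 + 54*x^2 + 108*x + 81

Expanding det(x·I − A) (e.g. by cofactor expansion or by noting that A is similar to its Jordan form J, which has the same characteristic polynomial as A) gives
  χ_A(x) = x^4 + 12*x^3 + 54*x^2 + 108*x + 81
which factors as (x + 3)^4. The eigenvalues (with algebraic multiplicities) are λ = -3 with multiplicity 4.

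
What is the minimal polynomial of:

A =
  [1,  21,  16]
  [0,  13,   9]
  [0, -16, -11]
x^3 - 3*x^2 + 3*x - 1

The characteristic polynomial is χ_A(x) = (x - 1)^3, so the eigenvalues are known. The minimal polynomial is
  m_A(x) = Π_λ (x − λ)^{k_λ}
where k_λ is the size of the *largest* Jordan block for λ (equivalently, the smallest k with (A − λI)^k v = 0 for every generalised eigenvector v of λ).

  λ = 1: largest Jordan block has size 3, contributing (x − 1)^3

So m_A(x) = (x - 1)^3 = x^3 - 3*x^2 + 3*x - 1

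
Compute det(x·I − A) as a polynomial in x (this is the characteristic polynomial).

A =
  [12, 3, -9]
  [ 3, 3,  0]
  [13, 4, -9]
x^3 - 6*x^2 + 9*x

Expanding det(x·I − A) (e.g. by cofactor expansion or by noting that A is similar to its Jordan form J, which has the same characteristic polynomial as A) gives
  χ_A(x) = x^3 - 6*x^2 + 9*x
which factors as x*(x - 3)^2. The eigenvalues (with algebraic multiplicities) are λ = 0 with multiplicity 1, λ = 3 with multiplicity 2.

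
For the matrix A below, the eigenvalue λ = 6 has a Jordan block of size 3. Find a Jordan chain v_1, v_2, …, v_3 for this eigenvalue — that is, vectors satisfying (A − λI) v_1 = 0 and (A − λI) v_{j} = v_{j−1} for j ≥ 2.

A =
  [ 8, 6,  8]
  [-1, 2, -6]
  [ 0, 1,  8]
A Jordan chain for λ = 6 of length 3:
v_1 = (-2, 2, -1)ᵀ
v_2 = (2, -1, 0)ᵀ
v_3 = (1, 0, 0)ᵀ

Let N = A − (6)·I. We want v_3 with N^3 v_3 = 0 but N^2 v_3 ≠ 0; then v_{j-1} := N · v_j for j = 3, …, 2.

Pick v_3 = (1, 0, 0)ᵀ.
Then v_2 = N · v_3 = (2, -1, 0)ᵀ.
Then v_1 = N · v_2 = (-2, 2, -1)ᵀ.

Sanity check: (A − (6)·I) v_1 = (0, 0, 0)ᵀ = 0. ✓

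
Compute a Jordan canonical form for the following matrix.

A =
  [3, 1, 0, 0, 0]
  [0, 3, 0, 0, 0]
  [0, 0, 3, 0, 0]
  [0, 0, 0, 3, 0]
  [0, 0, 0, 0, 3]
J_2(3) ⊕ J_1(3) ⊕ J_1(3) ⊕ J_1(3)

The characteristic polynomial is
  det(x·I − A) = x^5 - 15*x^4 + 90*x^3 - 270*x^2 + 405*x - 243 = (x - 3)^5

Eigenvalues and multiplicities (the geometric multiplicity of λ is n − rank(A − λI), which equals the number of Jordan blocks for λ):
  λ = 3: algebraic multiplicity = 5, geometric multiplicity = 4

Determining the block sizes for each eigenvalue:
  λ = 3: 4 blocks summing to 5 forces exactly one block of size 2 and the rest size 1 → block sizes [2, 1, 1, 1]

Assembling the blocks gives a Jordan form
J =
  [3, 1, 0, 0, 0]
  [0, 3, 0, 0, 0]
  [0, 0, 3, 0, 0]
  [0, 0, 0, 3, 0]
  [0, 0, 0, 0, 3]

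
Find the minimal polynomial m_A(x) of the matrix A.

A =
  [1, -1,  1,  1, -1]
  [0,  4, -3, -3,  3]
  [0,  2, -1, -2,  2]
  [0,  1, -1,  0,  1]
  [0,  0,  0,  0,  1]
x^2 - 2*x + 1

The characteristic polynomial is χ_A(x) = (x - 1)^5, so the eigenvalues are known. The minimal polynomial is
  m_A(x) = Π_λ (x − λ)^{k_λ}
where k_λ is the size of the *largest* Jordan block for λ (equivalently, the smallest k with (A − λI)^k v = 0 for every generalised eigenvector v of λ).

  λ = 1: largest Jordan block has size 2, contributing (x − 1)^2

So m_A(x) = (x - 1)^2 = x^2 - 2*x + 1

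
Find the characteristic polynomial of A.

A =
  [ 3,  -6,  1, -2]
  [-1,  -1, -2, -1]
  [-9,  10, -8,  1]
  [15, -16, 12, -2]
x^4 + 8*x^3 + 18*x^2 + 16*x + 5

Expanding det(x·I − A) (e.g. by cofactor expansion or by noting that A is similar to its Jordan form J, which has the same characteristic polynomial as A) gives
  χ_A(x) = x^4 + 8*x^3 + 18*x^2 + 16*x + 5
which factors as (x + 1)^3*(x + 5). The eigenvalues (with algebraic multiplicities) are λ = -5 with multiplicity 1, λ = -1 with multiplicity 3.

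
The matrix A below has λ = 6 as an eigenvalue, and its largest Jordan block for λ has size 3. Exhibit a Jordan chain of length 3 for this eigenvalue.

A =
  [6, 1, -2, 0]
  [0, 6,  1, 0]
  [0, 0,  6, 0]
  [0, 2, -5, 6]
A Jordan chain for λ = 6 of length 3:
v_1 = (1, 0, 0, 2)ᵀ
v_2 = (-2, 1, 0, -5)ᵀ
v_3 = (0, 0, 1, 0)ᵀ

Let N = A − (6)·I. We want v_3 with N^3 v_3 = 0 but N^2 v_3 ≠ 0; then v_{j-1} := N · v_j for j = 3, …, 2.

Pick v_3 = (0, 0, 1, 0)ᵀ.
Then v_2 = N · v_3 = (-2, 1, 0, -5)ᵀ.
Then v_1 = N · v_2 = (1, 0, 0, 2)ᵀ.

Sanity check: (A − (6)·I) v_1 = (0, 0, 0, 0)ᵀ = 0. ✓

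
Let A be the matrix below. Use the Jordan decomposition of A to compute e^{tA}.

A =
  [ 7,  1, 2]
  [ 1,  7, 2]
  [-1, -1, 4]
e^{tA} =
  [t*exp(6*t) + exp(6*t), t*exp(6*t), 2*t*exp(6*t)]
  [t*exp(6*t), t*exp(6*t) + exp(6*t), 2*t*exp(6*t)]
  [-t*exp(6*t), -t*exp(6*t), -2*t*exp(6*t) + exp(6*t)]

Strategy: write A = P · J · P⁻¹ where J is a Jordan canonical form, so e^{tA} = P · e^{tJ} · P⁻¹, and e^{tJ} can be computed block-by-block.

A has Jordan form
J =
  [6, 1, 0]
  [0, 6, 0]
  [0, 0, 6]
(up to reordering of blocks).

Per-block formulas:
  For a 1×1 block at λ = 6: exp(t · [6]) = [e^(6t)].
  For a 2×2 Jordan block J_2(6): exp(t · J_2(6)) = e^(6t)·(I + t·N), where N is the 2×2 nilpotent shift.

After assembling e^{tJ} and conjugating by P, we get:

e^{tA} =
  [t*exp(6*t) + exp(6*t), t*exp(6*t), 2*t*exp(6*t)]
  [t*exp(6*t), t*exp(6*t) + exp(6*t), 2*t*exp(6*t)]
  [-t*exp(6*t), -t*exp(6*t), -2*t*exp(6*t) + exp(6*t)]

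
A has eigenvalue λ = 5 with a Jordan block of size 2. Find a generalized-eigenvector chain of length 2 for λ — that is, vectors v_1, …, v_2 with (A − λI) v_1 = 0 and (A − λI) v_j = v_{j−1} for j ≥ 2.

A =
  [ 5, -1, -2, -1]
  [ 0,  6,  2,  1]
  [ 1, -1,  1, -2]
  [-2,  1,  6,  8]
A Jordan chain for λ = 5 of length 2:
v_1 = (0, 0, 1, -2)ᵀ
v_2 = (1, 0, 0, 0)ᵀ

Let N = A − (5)·I. We want v_2 with N^2 v_2 = 0 but N^1 v_2 ≠ 0; then v_{j-1} := N · v_j for j = 2, …, 2.

Pick v_2 = (1, 0, 0, 0)ᵀ.
Then v_1 = N · v_2 = (0, 0, 1, -2)ᵀ.

Sanity check: (A − (5)·I) v_1 = (0, 0, 0, 0)ᵀ = 0. ✓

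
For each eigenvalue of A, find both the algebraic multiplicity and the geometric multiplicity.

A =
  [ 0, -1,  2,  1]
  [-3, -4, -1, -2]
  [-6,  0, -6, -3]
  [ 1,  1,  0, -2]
λ = -3: alg = 4, geom = 2

Step 1 — factor the characteristic polynomial to read off the algebraic multiplicities:
  χ_A(x) = (x + 3)^4

Step 2 — compute geometric multiplicities via the rank-nullity identity g(λ) = n − rank(A − λI):
  rank(A − (-3)·I) = 2, so dim ker(A − (-3)·I) = n − 2 = 2

Summary:
  λ = -3: algebraic multiplicity = 4, geometric multiplicity = 2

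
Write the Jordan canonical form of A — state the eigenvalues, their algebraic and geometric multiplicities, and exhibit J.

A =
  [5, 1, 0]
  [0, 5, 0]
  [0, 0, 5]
J_2(5) ⊕ J_1(5)

The characteristic polynomial is
  det(x·I − A) = x^3 - 15*x^2 + 75*x - 125 = (x - 5)^3

Eigenvalues and multiplicities (the geometric multiplicity of λ is n − rank(A − λI), which equals the number of Jordan blocks for λ):
  λ = 5: algebraic multiplicity = 3, geometric multiplicity = 2

Determining the block sizes for each eigenvalue:
  λ = 5: 2 blocks summing to 3 forces exactly one block of size 2 and the rest size 1 → block sizes [2, 1]

Assembling the blocks gives a Jordan form
J =
  [5, 1, 0]
  [0, 5, 0]
  [0, 0, 5]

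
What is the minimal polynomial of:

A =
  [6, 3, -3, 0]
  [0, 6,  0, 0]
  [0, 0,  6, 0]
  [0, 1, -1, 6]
x^2 - 12*x + 36

The characteristic polynomial is χ_A(x) = (x - 6)^4, so the eigenvalues are known. The minimal polynomial is
  m_A(x) = Π_λ (x − λ)^{k_λ}
where k_λ is the size of the *largest* Jordan block for λ (equivalently, the smallest k with (A − λI)^k v = 0 for every generalised eigenvector v of λ).

  λ = 6: largest Jordan block has size 2, contributing (x − 6)^2

So m_A(x) = (x - 6)^2 = x^2 - 12*x + 36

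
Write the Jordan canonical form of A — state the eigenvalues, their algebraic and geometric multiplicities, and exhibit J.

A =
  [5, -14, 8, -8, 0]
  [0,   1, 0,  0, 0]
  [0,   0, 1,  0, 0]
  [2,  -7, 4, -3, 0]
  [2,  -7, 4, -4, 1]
J_2(1) ⊕ J_1(1) ⊕ J_1(1) ⊕ J_1(1)

The characteristic polynomial is
  det(x·I − A) = x^5 - 5*x^4 + 10*x^3 - 10*x^2 + 5*x - 1 = (x - 1)^5

Eigenvalues and multiplicities (the geometric multiplicity of λ is n − rank(A − λI), which equals the number of Jordan blocks for λ):
  λ = 1: algebraic multiplicity = 5, geometric multiplicity = 4

Determining the block sizes for each eigenvalue:
  λ = 1: 4 blocks summing to 5 forces exactly one block of size 2 and the rest size 1 → block sizes [2, 1, 1, 1]

Assembling the blocks gives a Jordan form
J =
  [1, 1, 0, 0, 0]
  [0, 1, 0, 0, 0]
  [0, 0, 1, 0, 0]
  [0, 0, 0, 1, 0]
  [0, 0, 0, 0, 1]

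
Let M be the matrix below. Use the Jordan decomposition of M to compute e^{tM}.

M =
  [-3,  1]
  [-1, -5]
e^{tM} =
  [t*exp(-4*t) + exp(-4*t), t*exp(-4*t)]
  [-t*exp(-4*t), -t*exp(-4*t) + exp(-4*t)]

Strategy: write M = P · J · P⁻¹ where J is a Jordan canonical form, so e^{tM} = P · e^{tJ} · P⁻¹, and e^{tJ} can be computed block-by-block.

M has Jordan form
J =
  [-4,  1]
  [ 0, -4]
(up to reordering of blocks).

Per-block formulas:
  For a 2×2 Jordan block J_2(-4): exp(t · J_2(-4)) = e^(-4t)·(I + t·N), where N is the 2×2 nilpotent shift.

After assembling e^{tJ} and conjugating by P, we get:

e^{tM} =
  [t*exp(-4*t) + exp(-4*t), t*exp(-4*t)]
  [-t*exp(-4*t), -t*exp(-4*t) + exp(-4*t)]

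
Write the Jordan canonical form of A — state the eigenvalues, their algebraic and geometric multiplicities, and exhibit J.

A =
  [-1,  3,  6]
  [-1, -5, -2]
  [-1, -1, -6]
J_2(-4) ⊕ J_1(-4)

The characteristic polynomial is
  det(x·I − A) = x^3 + 12*x^2 + 48*x + 64 = (x + 4)^3

Eigenvalues and multiplicities (the geometric multiplicity of λ is n − rank(A − λI), which equals the number of Jordan blocks for λ):
  λ = -4: algebraic multiplicity = 3, geometric multiplicity = 2

Determining the block sizes for each eigenvalue:
  λ = -4: 2 blocks summing to 3 forces exactly one block of size 2 and the rest size 1 → block sizes [2, 1]

Assembling the blocks gives a Jordan form
J =
  [-4,  1,  0]
  [ 0, -4,  0]
  [ 0,  0, -4]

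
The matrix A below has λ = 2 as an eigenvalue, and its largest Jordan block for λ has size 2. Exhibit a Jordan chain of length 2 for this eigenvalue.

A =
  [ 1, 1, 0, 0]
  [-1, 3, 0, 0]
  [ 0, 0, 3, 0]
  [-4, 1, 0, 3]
A Jordan chain for λ = 2 of length 2:
v_1 = (-3, -3, 0, -9)ᵀ
v_2 = (2, -1, 0, 0)ᵀ

Let N = A − (2)·I. We want v_2 with N^2 v_2 = 0 but N^1 v_2 ≠ 0; then v_{j-1} := N · v_j for j = 2, …, 2.

Pick v_2 = (2, -1, 0, 0)ᵀ.
Then v_1 = N · v_2 = (-3, -3, 0, -9)ᵀ.

Sanity check: (A − (2)·I) v_1 = (0, 0, 0, 0)ᵀ = 0. ✓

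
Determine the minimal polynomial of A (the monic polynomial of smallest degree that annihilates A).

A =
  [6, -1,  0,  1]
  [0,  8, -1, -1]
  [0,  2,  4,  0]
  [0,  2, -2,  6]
x^3 - 18*x^2 + 108*x - 216

The characteristic polynomial is χ_A(x) = (x - 6)^4, so the eigenvalues are known. The minimal polynomial is
  m_A(x) = Π_λ (x − λ)^{k_λ}
where k_λ is the size of the *largest* Jordan block for λ (equivalently, the smallest k with (A − λI)^k v = 0 for every generalised eigenvector v of λ).

  λ = 6: largest Jordan block has size 3, contributing (x − 6)^3

So m_A(x) = (x - 6)^3 = x^3 - 18*x^2 + 108*x - 216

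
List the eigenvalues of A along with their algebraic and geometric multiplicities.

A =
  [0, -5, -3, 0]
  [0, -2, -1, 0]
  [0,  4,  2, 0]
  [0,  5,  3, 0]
λ = 0: alg = 4, geom = 2

Step 1 — factor the characteristic polynomial to read off the algebraic multiplicities:
  χ_A(x) = x^4

Step 2 — compute geometric multiplicities via the rank-nullity identity g(λ) = n − rank(A − λI):
  rank(A − (0)·I) = 2, so dim ker(A − (0)·I) = n − 2 = 2

Summary:
  λ = 0: algebraic multiplicity = 4, geometric multiplicity = 2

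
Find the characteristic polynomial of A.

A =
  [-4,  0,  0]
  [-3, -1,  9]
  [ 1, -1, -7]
x^3 + 12*x^2 + 48*x + 64

Expanding det(x·I − A) (e.g. by cofactor expansion or by noting that A is similar to its Jordan form J, which has the same characteristic polynomial as A) gives
  χ_A(x) = x^3 + 12*x^2 + 48*x + 64
which factors as (x + 4)^3. The eigenvalues (with algebraic multiplicities) are λ = -4 with multiplicity 3.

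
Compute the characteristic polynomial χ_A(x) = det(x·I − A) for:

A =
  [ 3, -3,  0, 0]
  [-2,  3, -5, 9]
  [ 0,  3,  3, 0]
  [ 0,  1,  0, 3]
x^4 - 12*x^3 + 54*x^2 - 108*x + 81

Expanding det(x·I − A) (e.g. by cofactor expansion or by noting that A is similar to its Jordan form J, which has the same characteristic polynomial as A) gives
  χ_A(x) = x^4 - 12*x^3 + 54*x^2 - 108*x + 81
which factors as (x - 3)^4. The eigenvalues (with algebraic multiplicities) are λ = 3 with multiplicity 4.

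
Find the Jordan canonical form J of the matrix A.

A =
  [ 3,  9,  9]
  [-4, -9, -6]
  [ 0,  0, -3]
J_2(-3) ⊕ J_1(-3)

The characteristic polynomial is
  det(x·I − A) = x^3 + 9*x^2 + 27*x + 27 = (x + 3)^3

Eigenvalues and multiplicities (the geometric multiplicity of λ is n − rank(A − λI), which equals the number of Jordan blocks for λ):
  λ = -3: algebraic multiplicity = 3, geometric multiplicity = 2

Determining the block sizes for each eigenvalue:
  λ = -3: 2 blocks summing to 3 forces exactly one block of size 2 and the rest size 1 → block sizes [2, 1]

Assembling the blocks gives a Jordan form
J =
  [-3,  1,  0]
  [ 0, -3,  0]
  [ 0,  0, -3]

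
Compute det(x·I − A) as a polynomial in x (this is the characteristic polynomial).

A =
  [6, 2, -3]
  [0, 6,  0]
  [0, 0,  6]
x^3 - 18*x^2 + 108*x - 216

Expanding det(x·I − A) (e.g. by cofactor expansion or by noting that A is similar to its Jordan form J, which has the same characteristic polynomial as A) gives
  χ_A(x) = x^3 - 18*x^2 + 108*x - 216
which factors as (x - 6)^3. The eigenvalues (with algebraic multiplicities) are λ = 6 with multiplicity 3.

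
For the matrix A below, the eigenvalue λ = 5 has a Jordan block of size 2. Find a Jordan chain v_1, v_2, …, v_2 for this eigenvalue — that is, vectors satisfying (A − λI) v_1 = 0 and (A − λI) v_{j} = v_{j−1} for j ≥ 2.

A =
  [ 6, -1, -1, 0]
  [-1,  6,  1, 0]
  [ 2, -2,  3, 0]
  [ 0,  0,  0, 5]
A Jordan chain for λ = 5 of length 2:
v_1 = (1, -1, 2, 0)ᵀ
v_2 = (1, 0, 0, 0)ᵀ

Let N = A − (5)·I. We want v_2 with N^2 v_2 = 0 but N^1 v_2 ≠ 0; then v_{j-1} := N · v_j for j = 2, …, 2.

Pick v_2 = (1, 0, 0, 0)ᵀ.
Then v_1 = N · v_2 = (1, -1, 2, 0)ᵀ.

Sanity check: (A − (5)·I) v_1 = (0, 0, 0, 0)ᵀ = 0. ✓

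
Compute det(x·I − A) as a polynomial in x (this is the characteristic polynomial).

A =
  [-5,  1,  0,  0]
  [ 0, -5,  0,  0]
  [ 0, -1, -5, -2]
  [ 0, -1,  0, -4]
x^4 + 19*x^3 + 135*x^2 + 425*x + 500

Expanding det(x·I − A) (e.g. by cofactor expansion or by noting that A is similar to its Jordan form J, which has the same characteristic polynomial as A) gives
  χ_A(x) = x^4 + 19*x^3 + 135*x^2 + 425*x + 500
which factors as (x + 4)*(x + 5)^3. The eigenvalues (with algebraic multiplicities) are λ = -5 with multiplicity 3, λ = -4 with multiplicity 1.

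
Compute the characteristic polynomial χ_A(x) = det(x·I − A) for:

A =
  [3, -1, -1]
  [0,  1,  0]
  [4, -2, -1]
x^3 - 3*x^2 + 3*x - 1

Expanding det(x·I − A) (e.g. by cofactor expansion or by noting that A is similar to its Jordan form J, which has the same characteristic polynomial as A) gives
  χ_A(x) = x^3 - 3*x^2 + 3*x - 1
which factors as (x - 1)^3. The eigenvalues (with algebraic multiplicities) are λ = 1 with multiplicity 3.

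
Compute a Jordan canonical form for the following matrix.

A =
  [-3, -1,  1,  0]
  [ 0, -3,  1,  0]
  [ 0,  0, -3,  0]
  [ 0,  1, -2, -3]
J_3(-3) ⊕ J_1(-3)

The characteristic polynomial is
  det(x·I − A) = x^4 + 12*x^3 + 54*x^2 + 108*x + 81 = (x + 3)^4

Eigenvalues and multiplicities (the geometric multiplicity of λ is n − rank(A − λI), which equals the number of Jordan blocks for λ):
  λ = -3: algebraic multiplicity = 4, geometric multiplicity = 2

Determining the block sizes for each eigenvalue:
  λ = -3: with am = 4 and gm = 2, the partition is not yet determined (e.g. several partitions of 4 into 2 parts exist). Let N = A − (-3)·I. Computing rank(N^1) = 2, rank(N^2) = 1, rank(N^3) = 0; the number of blocks of size ≥ j is rank(N^{j−1}) − rank(N^j), giving [2, 1, 1]. So we have 1 block(s) of size 3, 1 block(s) of size 1 → block sizes [3, 1]

Assembling the blocks gives a Jordan form
J =
  [-3,  1,  0,  0]
  [ 0, -3,  1,  0]
  [ 0,  0, -3,  0]
  [ 0,  0,  0, -3]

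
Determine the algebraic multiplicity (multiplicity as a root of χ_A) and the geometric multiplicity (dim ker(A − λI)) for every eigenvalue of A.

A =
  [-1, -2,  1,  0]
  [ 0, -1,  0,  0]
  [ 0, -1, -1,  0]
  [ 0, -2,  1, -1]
λ = -1: alg = 4, geom = 2

Step 1 — factor the characteristic polynomial to read off the algebraic multiplicities:
  χ_A(x) = (x + 1)^4

Step 2 — compute geometric multiplicities via the rank-nullity identity g(λ) = n − rank(A − λI):
  rank(A − (-1)·I) = 2, so dim ker(A − (-1)·I) = n − 2 = 2

Summary:
  λ = -1: algebraic multiplicity = 4, geometric multiplicity = 2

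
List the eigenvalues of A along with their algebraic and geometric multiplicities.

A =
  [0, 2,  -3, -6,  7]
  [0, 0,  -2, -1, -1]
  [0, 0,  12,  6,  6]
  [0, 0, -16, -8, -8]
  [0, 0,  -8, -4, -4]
λ = 0: alg = 5, geom = 3

Step 1 — factor the characteristic polynomial to read off the algebraic multiplicities:
  χ_A(x) = x^5

Step 2 — compute geometric multiplicities via the rank-nullity identity g(λ) = n − rank(A − λI):
  rank(A − (0)·I) = 2, so dim ker(A − (0)·I) = n − 2 = 3

Summary:
  λ = 0: algebraic multiplicity = 5, geometric multiplicity = 3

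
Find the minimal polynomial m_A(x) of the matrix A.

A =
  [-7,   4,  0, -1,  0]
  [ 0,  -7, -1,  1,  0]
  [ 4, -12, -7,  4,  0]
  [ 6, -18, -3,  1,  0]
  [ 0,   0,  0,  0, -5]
x^3 + 15*x^2 + 75*x + 125

The characteristic polynomial is χ_A(x) = (x + 5)^5, so the eigenvalues are known. The minimal polynomial is
  m_A(x) = Π_λ (x − λ)^{k_λ}
where k_λ is the size of the *largest* Jordan block for λ (equivalently, the smallest k with (A − λI)^k v = 0 for every generalised eigenvector v of λ).

  λ = -5: largest Jordan block has size 3, contributing (x + 5)^3

So m_A(x) = (x + 5)^3 = x^3 + 15*x^2 + 75*x + 125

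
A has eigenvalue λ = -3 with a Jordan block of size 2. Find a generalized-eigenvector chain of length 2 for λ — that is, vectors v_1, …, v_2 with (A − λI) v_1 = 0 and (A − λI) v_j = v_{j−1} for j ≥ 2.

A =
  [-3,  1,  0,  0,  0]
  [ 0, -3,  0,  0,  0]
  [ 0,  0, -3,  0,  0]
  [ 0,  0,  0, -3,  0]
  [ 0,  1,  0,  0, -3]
A Jordan chain for λ = -3 of length 2:
v_1 = (1, 0, 0, 0, 1)ᵀ
v_2 = (0, 1, 0, 0, 0)ᵀ

Let N = A − (-3)·I. We want v_2 with N^2 v_2 = 0 but N^1 v_2 ≠ 0; then v_{j-1} := N · v_j for j = 2, …, 2.

Pick v_2 = (0, 1, 0, 0, 0)ᵀ.
Then v_1 = N · v_2 = (1, 0, 0, 0, 1)ᵀ.

Sanity check: (A − (-3)·I) v_1 = (0, 0, 0, 0, 0)ᵀ = 0. ✓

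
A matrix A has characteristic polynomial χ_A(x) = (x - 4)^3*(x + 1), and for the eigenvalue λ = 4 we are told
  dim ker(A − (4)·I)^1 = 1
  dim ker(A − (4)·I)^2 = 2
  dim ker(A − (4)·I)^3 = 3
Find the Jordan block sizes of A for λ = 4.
Block sizes for λ = 4: [3]

From the dimensions of kernels of powers, the number of Jordan blocks of size at least j is d_j − d_{j−1} where d_j = dim ker(N^j) (with d_0 = 0). Computing the differences gives [1, 1, 1].
The number of blocks of size exactly k is (#blocks of size ≥ k) − (#blocks of size ≥ k + 1), so the partition is: 1 block(s) of size 3.
In nonincreasing order the block sizes are [3].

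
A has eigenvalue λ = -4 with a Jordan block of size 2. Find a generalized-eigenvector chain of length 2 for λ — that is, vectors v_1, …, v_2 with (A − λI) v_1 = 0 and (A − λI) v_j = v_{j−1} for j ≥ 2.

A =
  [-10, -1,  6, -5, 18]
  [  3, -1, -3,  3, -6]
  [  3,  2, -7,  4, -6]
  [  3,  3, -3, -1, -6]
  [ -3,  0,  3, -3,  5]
A Jordan chain for λ = -4 of length 2:
v_1 = (-1, 0, -1, 0, 0)ᵀ
v_2 = (1, 0, 0, -1, 0)ᵀ

Let N = A − (-4)·I. We want v_2 with N^2 v_2 = 0 but N^1 v_2 ≠ 0; then v_{j-1} := N · v_j for j = 2, …, 2.

Pick v_2 = (1, 0, 0, -1, 0)ᵀ.
Then v_1 = N · v_2 = (-1, 0, -1, 0, 0)ᵀ.

Sanity check: (A − (-4)·I) v_1 = (0, 0, 0, 0, 0)ᵀ = 0. ✓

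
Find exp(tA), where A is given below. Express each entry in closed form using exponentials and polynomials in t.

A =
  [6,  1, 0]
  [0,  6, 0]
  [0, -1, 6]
e^{tA} =
  [exp(6*t), t*exp(6*t), 0]
  [0, exp(6*t), 0]
  [0, -t*exp(6*t), exp(6*t)]

Strategy: write A = P · J · P⁻¹ where J is a Jordan canonical form, so e^{tA} = P · e^{tJ} · P⁻¹, and e^{tJ} can be computed block-by-block.

A has Jordan form
J =
  [6, 1, 0]
  [0, 6, 0]
  [0, 0, 6]
(up to reordering of blocks).

Per-block formulas:
  For a 2×2 Jordan block J_2(6): exp(t · J_2(6)) = e^(6t)·(I + t·N), where N is the 2×2 nilpotent shift.
  For a 1×1 block at λ = 6: exp(t · [6]) = [e^(6t)].

After assembling e^{tJ} and conjugating by P, we get:

e^{tA} =
  [exp(6*t), t*exp(6*t), 0]
  [0, exp(6*t), 0]
  [0, -t*exp(6*t), exp(6*t)]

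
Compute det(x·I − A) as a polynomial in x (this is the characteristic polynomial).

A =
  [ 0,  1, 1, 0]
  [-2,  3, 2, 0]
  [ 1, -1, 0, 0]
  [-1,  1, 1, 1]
x^4 - 4*x^3 + 6*x^2 - 4*x + 1

Expanding det(x·I − A) (e.g. by cofactor expansion or by noting that A is similar to its Jordan form J, which has the same characteristic polynomial as A) gives
  χ_A(x) = x^4 - 4*x^3 + 6*x^2 - 4*x + 1
which factors as (x - 1)^4. The eigenvalues (with algebraic multiplicities) are λ = 1 with multiplicity 4.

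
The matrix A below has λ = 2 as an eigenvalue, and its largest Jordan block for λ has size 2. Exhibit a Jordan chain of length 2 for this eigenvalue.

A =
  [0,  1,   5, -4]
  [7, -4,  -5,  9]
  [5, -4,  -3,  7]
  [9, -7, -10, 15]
A Jordan chain for λ = 2 of length 2:
v_1 = (-2, 7, 5, 9)ᵀ
v_2 = (1, 0, 0, 0)ᵀ

Let N = A − (2)·I. We want v_2 with N^2 v_2 = 0 but N^1 v_2 ≠ 0; then v_{j-1} := N · v_j for j = 2, …, 2.

Pick v_2 = (1, 0, 0, 0)ᵀ.
Then v_1 = N · v_2 = (-2, 7, 5, 9)ᵀ.

Sanity check: (A − (2)·I) v_1 = (0, 0, 0, 0)ᵀ = 0. ✓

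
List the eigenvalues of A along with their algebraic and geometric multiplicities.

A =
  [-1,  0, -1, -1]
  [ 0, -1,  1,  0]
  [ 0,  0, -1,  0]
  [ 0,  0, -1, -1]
λ = -1: alg = 4, geom = 2

Step 1 — factor the characteristic polynomial to read off the algebraic multiplicities:
  χ_A(x) = (x + 1)^4

Step 2 — compute geometric multiplicities via the rank-nullity identity g(λ) = n − rank(A − λI):
  rank(A − (-1)·I) = 2, so dim ker(A − (-1)·I) = n − 2 = 2

Summary:
  λ = -1: algebraic multiplicity = 4, geometric multiplicity = 2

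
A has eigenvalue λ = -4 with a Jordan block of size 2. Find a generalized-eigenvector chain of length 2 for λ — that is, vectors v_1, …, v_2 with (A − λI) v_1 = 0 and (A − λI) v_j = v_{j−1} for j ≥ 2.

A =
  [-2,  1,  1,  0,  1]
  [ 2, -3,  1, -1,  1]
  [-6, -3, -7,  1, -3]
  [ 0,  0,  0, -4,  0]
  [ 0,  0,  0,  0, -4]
A Jordan chain for λ = -4 of length 2:
v_1 = (2, 2, -6, 0, 0)ᵀ
v_2 = (1, 0, 0, 0, 0)ᵀ

Let N = A − (-4)·I. We want v_2 with N^2 v_2 = 0 but N^1 v_2 ≠ 0; then v_{j-1} := N · v_j for j = 2, …, 2.

Pick v_2 = (1, 0, 0, 0, 0)ᵀ.
Then v_1 = N · v_2 = (2, 2, -6, 0, 0)ᵀ.

Sanity check: (A − (-4)·I) v_1 = (0, 0, 0, 0, 0)ᵀ = 0. ✓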